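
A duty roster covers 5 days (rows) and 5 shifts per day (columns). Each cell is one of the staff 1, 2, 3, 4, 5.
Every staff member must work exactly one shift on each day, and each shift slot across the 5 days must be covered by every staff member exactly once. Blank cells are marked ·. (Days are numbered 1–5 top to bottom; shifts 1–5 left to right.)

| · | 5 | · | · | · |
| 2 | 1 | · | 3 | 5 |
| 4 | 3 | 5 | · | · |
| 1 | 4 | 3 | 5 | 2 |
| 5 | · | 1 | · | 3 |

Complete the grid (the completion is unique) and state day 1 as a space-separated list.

Day 1, shift 1: day 1 has {5} and shift 1 has {1, 2, 4, 5}, leaving only 3.
Day 2, shift 3: day 2 has {1, 2, 3, 5} and shift 3 has {1, 3, 5}, leaving only 4.
Day 1, shift 3: day 1 has {3, 5} and shift 3 has {1, 3, 4, 5}, leaving only 2.
Day 3, shift 5: day 3 has {3, 4, 5} and shift 5 has {2, 3, 5}, leaving only 1.
Day 1, shift 5: day 1 has {2, 3, 5} and shift 5 has {1, 2, 3, 5}, leaving only 4.
Day 1, shift 4: day 1 has {2, 3, 4, 5} and shift 4 has {3, 5}, leaving only 1.
So day 1 reads: 3 5 2 1 4.

3 5 2 1 4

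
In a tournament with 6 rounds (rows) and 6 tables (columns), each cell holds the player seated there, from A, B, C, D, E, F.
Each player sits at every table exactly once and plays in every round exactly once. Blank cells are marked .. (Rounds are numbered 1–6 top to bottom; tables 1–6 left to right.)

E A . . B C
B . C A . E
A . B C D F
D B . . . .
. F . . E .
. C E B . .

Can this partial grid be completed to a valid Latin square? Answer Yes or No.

Yes

No round or table among the givens repeats a symbol, and propagating forced cells runs into no contradiction.
One valid completion exists (for instance, E A D F B C / B D C A F E / A E B C D F / D B F E C A / C F A D E B / F C E B A D).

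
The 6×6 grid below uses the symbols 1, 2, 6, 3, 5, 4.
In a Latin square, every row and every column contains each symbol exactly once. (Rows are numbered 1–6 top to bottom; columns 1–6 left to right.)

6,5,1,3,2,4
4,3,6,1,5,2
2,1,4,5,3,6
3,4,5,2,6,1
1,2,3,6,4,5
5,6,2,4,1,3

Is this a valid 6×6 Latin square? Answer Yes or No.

Yes

Each row is a permutation of the 6 symbols, and so is each column.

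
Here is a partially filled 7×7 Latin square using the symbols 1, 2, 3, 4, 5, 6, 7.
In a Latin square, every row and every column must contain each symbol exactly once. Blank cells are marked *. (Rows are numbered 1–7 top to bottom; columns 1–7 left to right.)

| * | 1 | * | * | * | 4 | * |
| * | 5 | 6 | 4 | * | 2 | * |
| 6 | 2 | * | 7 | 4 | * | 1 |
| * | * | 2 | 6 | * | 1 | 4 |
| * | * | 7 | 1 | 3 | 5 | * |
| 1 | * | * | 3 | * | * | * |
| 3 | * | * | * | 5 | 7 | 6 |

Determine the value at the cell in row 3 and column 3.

Row 2, column 1: row 2 has {2, 4, 5, 6} and column 1 has {1, 3, 6}, leaving only 7.
Row 2, column 5: row 2 has {2, 4, 5, 6, 7} and column 5 has {3, 4, 5}, leaving only 1.
Row 2, column 7: row 2 has {1, 2, 4, 5, 6, 7} and column 7 has {1, 4, 6}, leaving only 3.
Row 3, column 6: row 3 has {1, 2, 4, 6, 7} and column 6 has {1, 2, 4, 5, 7}, leaving only 3.
Row 3 already has {1, 2, 3, 4, 6, 7} and column 3 already has {2, 6, 7}, so row 3, column 3 must be 5.

5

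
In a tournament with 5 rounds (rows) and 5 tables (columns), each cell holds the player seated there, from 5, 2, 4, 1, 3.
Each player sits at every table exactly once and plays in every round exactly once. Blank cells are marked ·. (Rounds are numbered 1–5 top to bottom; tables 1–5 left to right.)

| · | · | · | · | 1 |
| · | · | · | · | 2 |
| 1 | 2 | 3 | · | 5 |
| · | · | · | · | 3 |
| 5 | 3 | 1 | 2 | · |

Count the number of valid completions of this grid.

Round 1, table 1: eliminating its round and table leaves {2, 4, 3}.
Round 1, table 2: eliminating its round and table leaves {5, 4}.
Round 1, table 3: eliminating its round and table leaves {5, 2, 4}.
Round 1, table 4: eliminating its round and table leaves {5, 4, 3}.
Round 2, table 1: eliminating its round and table leaves {4, 3}.
Round 2, table 2: eliminating its round and table leaves {5, 4, 1}.
Round 2, table 3: eliminating its round and table leaves {5, 4}.
Round 2, table 4: eliminating its round and table leaves {5, 4, 1, 3}.
Round 3, table 4: eliminating its round and table leaves {4}.
Round 4, table 1: eliminating its round and table leaves {2, 4}.
Round 4, table 2: eliminating its round and table leaves {5, 4, 1}.
Round 4, table 3: eliminating its round and table leaves {5, 2, 4}.
Round 4, table 4: eliminating its round and table leaves {5, 4, 1}.
Round 5, table 5: eliminating its round and table leaves {4}.
Enumerating the assignments across these blanks that avoid any round or table repeat gives 6 completions.

6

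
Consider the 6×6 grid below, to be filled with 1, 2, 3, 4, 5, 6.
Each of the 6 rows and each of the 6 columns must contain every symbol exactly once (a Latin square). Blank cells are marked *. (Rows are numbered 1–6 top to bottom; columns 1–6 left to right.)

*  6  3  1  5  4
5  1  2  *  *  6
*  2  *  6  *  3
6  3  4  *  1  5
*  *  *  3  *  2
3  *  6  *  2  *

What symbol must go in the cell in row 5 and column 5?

Row 1, column 1: row 1 has {1, 3, 4, 5, 6} and column 1 has {3, 5, 6}, leaving only 2.
Row 2, column 4: row 2 has {1, 2, 5, 6} and column 4 has {1, 3, 6}, leaving only 4.
Row 2, column 5: row 2 has {1, 2, 4, 5, 6} and column 5 has {1, 2, 5}, leaving only 3.
Row 3, column 5: row 3 has {2, 3, 6} and column 5 has {1, 2, 3, 5}, leaving only 4.
Row 5 already has {2, 3} and column 5 already has {1, 2, 3, 4, 5}, so row 5, column 5 must be 6.

6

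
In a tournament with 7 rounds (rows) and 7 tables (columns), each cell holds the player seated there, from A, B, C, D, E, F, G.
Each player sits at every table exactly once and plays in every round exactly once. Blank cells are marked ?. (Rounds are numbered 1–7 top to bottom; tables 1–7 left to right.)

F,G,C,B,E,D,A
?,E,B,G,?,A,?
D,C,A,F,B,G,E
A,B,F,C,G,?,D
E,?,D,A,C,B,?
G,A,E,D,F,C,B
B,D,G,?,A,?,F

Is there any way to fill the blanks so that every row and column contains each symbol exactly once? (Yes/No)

No

Round 2, table 1: round 2 has {A, B, E, G} and table 1 has {A, B, D, E, F, G}, so it must be C.
Now round 2, table 7: round 2 together with table 7 already contain {A, B, C, D, E, F, G} — every symbol — so nothing can go there. The grid has no valid completion.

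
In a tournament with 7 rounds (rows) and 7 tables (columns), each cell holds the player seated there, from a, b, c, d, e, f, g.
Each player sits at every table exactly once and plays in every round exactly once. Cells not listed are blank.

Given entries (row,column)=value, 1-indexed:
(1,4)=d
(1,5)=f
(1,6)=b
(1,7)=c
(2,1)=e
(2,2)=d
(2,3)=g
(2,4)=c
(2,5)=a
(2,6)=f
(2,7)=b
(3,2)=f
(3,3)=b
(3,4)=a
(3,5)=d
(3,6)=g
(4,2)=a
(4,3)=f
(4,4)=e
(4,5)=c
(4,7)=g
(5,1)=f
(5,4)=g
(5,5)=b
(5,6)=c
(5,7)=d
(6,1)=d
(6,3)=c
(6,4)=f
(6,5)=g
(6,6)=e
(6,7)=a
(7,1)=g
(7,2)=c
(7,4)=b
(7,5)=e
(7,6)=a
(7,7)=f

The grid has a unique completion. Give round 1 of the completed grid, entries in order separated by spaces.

a g e d f b c

Round 1, table 1: round 1 has {b, c, d, f} and table 1 has {d, e, f, g}, leaving only a.
Round 1, table 3: round 1 has {a, b, c, d, f} and table 3 has {b, c, f, g}, leaving only e.
Round 1, table 2: round 1 has {a, b, c, d, e, f} and table 2 has {a, c, d, f}, leaving only g.
So round 1 reads: a g e d f b c.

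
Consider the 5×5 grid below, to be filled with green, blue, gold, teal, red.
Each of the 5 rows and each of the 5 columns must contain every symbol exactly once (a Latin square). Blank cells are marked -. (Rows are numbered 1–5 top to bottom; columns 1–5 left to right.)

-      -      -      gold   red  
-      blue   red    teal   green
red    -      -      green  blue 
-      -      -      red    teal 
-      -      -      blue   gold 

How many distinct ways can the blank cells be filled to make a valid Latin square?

Row 1, column 1: eliminating its row and column leaves {green, blue, teal}.
Row 1, column 2: eliminating its row and column leaves {green, teal}.
Row 1, column 3: eliminating its row and column leaves {green, blue, teal}.
Row 2, column 1: eliminating its row and column leaves {gold}.
Row 3, column 2: eliminating its row and column leaves {gold, teal}.
Row 3, column 3: eliminating its row and column leaves {gold, teal}.
Row 4, column 1: eliminating its row and column leaves {green, blue, gold}.
Row 4, column 2: eliminating its row and column leaves {green, gold}.
Row 4, column 3: eliminating its row and column leaves {green, blue, gold}.
Row 5, column 1: eliminating its row and column leaves {green, teal}.
Row 5, column 2: eliminating its row and column leaves {green, teal, red}.
Row 5, column 3: eliminating its row and column leaves {green, teal}.
Enumerating the assignments across these blanks that avoid any row or column repeat gives 3 completions.

3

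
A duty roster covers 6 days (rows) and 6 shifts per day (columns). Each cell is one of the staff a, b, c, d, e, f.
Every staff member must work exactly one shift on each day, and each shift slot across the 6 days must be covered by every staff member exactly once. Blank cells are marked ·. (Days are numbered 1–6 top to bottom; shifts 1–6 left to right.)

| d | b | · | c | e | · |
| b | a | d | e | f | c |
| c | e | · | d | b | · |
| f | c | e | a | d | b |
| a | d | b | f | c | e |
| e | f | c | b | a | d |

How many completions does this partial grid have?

Day 1, shift 3: eliminating its day and shift leaves {a, f}.
Day 1, shift 6: eliminating its day and shift leaves {a, f}.
Day 3, shift 3: eliminating its day and shift leaves {a, f}.
Day 3, shift 6: eliminating its day and shift leaves {a, f}.
Enumerating the assignments across these blanks that avoid any day or shift repeat gives 2 completions.

2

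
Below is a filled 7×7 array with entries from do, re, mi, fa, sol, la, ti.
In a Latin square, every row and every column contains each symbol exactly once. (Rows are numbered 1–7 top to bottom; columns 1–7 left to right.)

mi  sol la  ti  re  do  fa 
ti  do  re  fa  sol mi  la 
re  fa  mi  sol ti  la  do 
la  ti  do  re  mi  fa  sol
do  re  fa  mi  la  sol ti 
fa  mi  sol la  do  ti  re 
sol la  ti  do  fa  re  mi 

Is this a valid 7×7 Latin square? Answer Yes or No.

Yes

Each row is a permutation of the 7 symbols, and so is each column.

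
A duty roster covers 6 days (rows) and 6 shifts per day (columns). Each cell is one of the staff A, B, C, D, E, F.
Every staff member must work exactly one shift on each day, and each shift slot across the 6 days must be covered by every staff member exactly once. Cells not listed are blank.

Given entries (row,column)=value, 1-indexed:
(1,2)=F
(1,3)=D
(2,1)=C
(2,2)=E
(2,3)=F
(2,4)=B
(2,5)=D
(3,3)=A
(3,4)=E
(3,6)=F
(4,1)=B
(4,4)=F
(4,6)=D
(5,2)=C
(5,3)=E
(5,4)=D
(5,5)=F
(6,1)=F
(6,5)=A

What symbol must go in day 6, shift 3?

Day 2, shift 6: day 2 has {B, C, D, E, F} and shift 6 has {D, F}, leaving only A.
Day 3, shift 1: day 3 has {A, E, F} and shift 1 has {B, C, F}, leaving only D.
Day 3, shift 2: day 3 has {A, D, E, F} and shift 2 has {C, E, F}, leaving only B.
Day 3, shift 5: day 3 has {A, B, D, E, F} and shift 5 has {A, D, F}, leaving only C.
Day 4, shift 2: day 4 has {B, D, F} and shift 2 has {B, C, E, F}, leaving only A.
Day 4, shift 3: day 4 has {A, B, D, F} and shift 3 has {A, D, E, F}, leaving only C.
Day 6 already has {A, F} and shift 3 already has {A, C, D, E, F}, so day 6, shift 3 must be B.

B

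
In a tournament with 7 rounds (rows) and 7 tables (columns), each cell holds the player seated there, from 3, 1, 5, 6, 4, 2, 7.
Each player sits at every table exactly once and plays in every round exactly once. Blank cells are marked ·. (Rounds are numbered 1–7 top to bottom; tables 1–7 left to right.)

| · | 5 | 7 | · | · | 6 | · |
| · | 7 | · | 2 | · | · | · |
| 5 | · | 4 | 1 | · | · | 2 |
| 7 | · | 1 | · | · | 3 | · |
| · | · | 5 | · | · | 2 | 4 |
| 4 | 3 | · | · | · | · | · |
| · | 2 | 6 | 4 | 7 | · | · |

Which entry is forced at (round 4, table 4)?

Round 1, table 4: round 1 has {5, 6, 7} and table 4 has {1, 4, 2}, leaving only 3.
Round 1, table 7: round 1 has {3, 5, 6, 7} and table 7 has {4, 2}, leaving only 1.
Round 1, table 1: round 1 has {3, 1, 5, 6, 7} and table 1 has {5, 4, 7}, leaving only 2.
Round 1, table 5: round 1 has {3, 1, 5, 6, 2, 7} and table 5 has {7}, leaving only 4.
Round 2, table 3: round 2 has {2, 7} and table 3 has {1, 5, 6, 4, 7}, leaving only 3.
Round 3, table 2: round 3 has {1, 5, 4, 2} and table 2 has {3, 5, 2, 7}, leaving only 6.
Round 3, table 5: round 3 has {1, 5, 6, 4, 2} and table 5 has {4, 7}, leaving only 3.
Round 3, table 6: round 3 has {3, 1, 5, 6, 4, 2} and table 6 has {3, 6, 2}, leaving only 7.
Round 4, table 2: round 4 has {3, 1, 7} and table 2 has {3, 5, 6, 2, 7}, leaving only 4.
Round 5, table 2: round 5 has {5, 4, 2} and table 2 has {3, 5, 6, 4, 2, 7}, leaving only 1.
Round 5, table 5: round 5 has {1, 5, 4, 2} and table 5 has {3, 4, 7}, leaving only 6.
Round 5, table 1: round 5 has {1, 5, 6, 4, 2} and table 1 has {5, 4, 2, 7}, leaving only 3.
Round 5, table 4: round 5 has {3, 1, 5, 6, 4, 2} and table 4 has {3, 1, 4, 2}, leaving only 7.
Round 6, table 3: round 6 has {3, 4} and table 3 has {3, 1, 5, 6, 4, 7}, leaving only 2.
Round 7, table 1: round 7 has {6, 4, 2, 7} and table 1 has {3, 5, 4, 2, 7}, leaving only 1.
Round 2, table 1: round 2 has {3, 2, 7} and table 1 has {3, 1, 5, 4, 2, 7}, leaving only 6.
Round 2, table 7: round 2 has {3, 6, 2, 7} and table 7 has {1, 4, 2}, leaving only 5.
Round 2, table 5: round 2 has {3, 5, 6, 2, 7} and table 5 has {3, 6, 4, 7}, leaving only 1.
Round 2, table 6: round 2 has {3, 1, 5, 6, 2, 7} and table 6 has {3, 6, 2, 7}, leaving only 4.
Round 4, table 7: round 4 has {3, 1, 4, 7} and table 7 has {1, 5, 4, 2}, leaving only 6.
Round 4 already has {3, 1, 6, 4, 7} and table 4 already has {3, 1, 4, 2, 7}, so round 4, table 4 must be 5.

5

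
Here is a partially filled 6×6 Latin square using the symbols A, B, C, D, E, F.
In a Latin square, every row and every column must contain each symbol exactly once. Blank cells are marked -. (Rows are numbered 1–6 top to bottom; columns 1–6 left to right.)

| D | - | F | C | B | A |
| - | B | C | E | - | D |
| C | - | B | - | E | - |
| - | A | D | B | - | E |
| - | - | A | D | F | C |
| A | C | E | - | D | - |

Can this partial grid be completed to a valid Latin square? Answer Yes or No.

No

Row 1, column 2: row 1 has {A, B, C, D, F} and column 2 has {A, B, C}, so it must be E.
Now row 5, column 2: row 5 together with column 2 already contain {A, B, C, D, E, F} — every symbol — so nothing can go there. The grid has no valid completion.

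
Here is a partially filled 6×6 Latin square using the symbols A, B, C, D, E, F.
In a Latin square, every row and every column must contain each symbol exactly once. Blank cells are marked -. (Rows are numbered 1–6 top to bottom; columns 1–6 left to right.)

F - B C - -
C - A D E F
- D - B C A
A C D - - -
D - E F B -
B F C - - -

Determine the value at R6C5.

D

Row 2, column 2: row 2 has {A, C, D, E, F} and column 2 has {C, D, F}, leaving only B.
Row 3, column 1: row 3 has {A, B, C, D} and column 1 has {A, B, C, D, F}, leaving only E.
Row 3, column 3: row 3 has {A, B, C, D, E} and column 3 has {A, B, C, D, E}, leaving only F.
Row 4, column 4: row 4 has {A, C, D} and column 4 has {B, C, D, F}, leaving only E.
Row 4, column 5: row 4 has {A, C, D, E} and column 5 has {B, C, E}, leaving only F.
Row 4, column 6: row 4 has {A, C, D, E, F} and column 6 has {A, F}, leaving only B.
Row 5, column 2: row 5 has {B, D, E, F} and column 2 has {B, C, D, F}, leaving only A.
Row 1, column 2: row 1 has {B, C, F} and column 2 has {A, B, C, D, F}, leaving only E.
Row 1, column 6: row 1 has {B, C, E, F} and column 6 has {A, B, F}, leaving only D.
Row 1, column 5: row 1 has {B, C, D, E, F} and column 5 has {B, C, E, F}, leaving only A.
Row 6 already has {B, C, F} and column 5 already has {A, B, C, E, F}, so row 6, column 5 must be D.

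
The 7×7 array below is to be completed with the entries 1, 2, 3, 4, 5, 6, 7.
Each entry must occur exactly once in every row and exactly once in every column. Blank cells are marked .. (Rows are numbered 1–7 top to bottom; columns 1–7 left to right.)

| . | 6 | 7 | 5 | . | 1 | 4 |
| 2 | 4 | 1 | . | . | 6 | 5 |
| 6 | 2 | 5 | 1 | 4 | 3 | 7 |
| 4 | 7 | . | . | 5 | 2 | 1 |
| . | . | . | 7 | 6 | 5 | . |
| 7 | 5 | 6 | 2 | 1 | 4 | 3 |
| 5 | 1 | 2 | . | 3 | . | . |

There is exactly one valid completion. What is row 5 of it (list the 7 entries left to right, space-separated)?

1 3 4 7 6 5 2

Row 5, column 2: row 5 has {5, 6, 7} and column 2 has {1, 2, 4, 5, 6, 7}, leaving only 3.
Row 5, column 1: row 5 has {3, 5, 6, 7} and column 1 has {2, 4, 5, 6, 7}, leaving only 1.
Row 5, column 3: row 5 has {1, 3, 5, 6, 7} and column 3 has {1, 2, 5, 6, 7}, leaving only 4.
Row 5, column 7: row 5 has {1, 3, 4, 5, 6, 7} and column 7 has {1, 3, 4, 5, 7}, leaving only 2.
So row 5 reads: 1 3 4 7 6 5 2.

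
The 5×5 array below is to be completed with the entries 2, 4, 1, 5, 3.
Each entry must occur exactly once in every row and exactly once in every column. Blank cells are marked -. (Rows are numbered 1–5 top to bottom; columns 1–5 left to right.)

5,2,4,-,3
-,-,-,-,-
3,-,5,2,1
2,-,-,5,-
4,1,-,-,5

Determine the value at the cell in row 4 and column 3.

Row 1, column 4: row 1 has {2, 4, 5, 3} and column 4 has {2, 5}, leaving only 1.
Row 2, column 1: row 2 has {} and column 1 has {2, 4, 5, 3}, leaving only 1.
Row 3, column 2: row 3 has {2, 1, 5, 3} and column 2 has {2, 1}, leaving only 4.
Row 4, column 2: row 4 has {2, 5} and column 2 has {2, 4, 1}, leaving only 3.
Row 4 already has {2, 5, 3} and column 3 already has {4, 5}, so row 4, column 3 must be 1.

1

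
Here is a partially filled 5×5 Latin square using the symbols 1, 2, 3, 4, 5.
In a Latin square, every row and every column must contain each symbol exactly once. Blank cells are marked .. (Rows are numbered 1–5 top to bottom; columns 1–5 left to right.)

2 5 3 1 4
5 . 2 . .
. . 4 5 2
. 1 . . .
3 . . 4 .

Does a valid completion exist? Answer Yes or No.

Yes

No row or column among the givens repeats a symbol, and propagating forced cells runs into no contradiction.
One valid completion exists (for instance, 2 5 3 1 4 / 5 4 2 3 1 / 1 3 4 5 2 / 4 1 5 2 3 / 3 2 1 4 5).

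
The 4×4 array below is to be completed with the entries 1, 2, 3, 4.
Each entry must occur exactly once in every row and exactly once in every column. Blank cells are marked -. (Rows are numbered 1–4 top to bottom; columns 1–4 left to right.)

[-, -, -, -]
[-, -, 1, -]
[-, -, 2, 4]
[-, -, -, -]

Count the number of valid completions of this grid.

Row 1, column 1: eliminating its row and column leaves {1, 2, 3, 4}.
Row 1, column 2: eliminating its row and column leaves {1, 2, 3, 4}.
Row 1, column 3: eliminating its row and column leaves {3, 4}.
Row 1, column 4: eliminating its row and column leaves {1, 2, 3}.
Row 2, column 1: eliminating its row and column leaves {2, 3, 4}.
Row 2, column 2: eliminating its row and column leaves {2, 3, 4}.
Row 2, column 4: eliminating its row and column leaves {2, 3}.
Row 3, column 1: eliminating its row and column leaves {1, 3}.
Row 3, column 2: eliminating its row and column leaves {1, 3}.
Row 4, column 1: eliminating its row and column leaves {1, 2, 3, 4}.
Row 4, column 2: eliminating its row and column leaves {1, 2, 3, 4}.
Row 4, column 3: eliminating its row and column leaves {3, 4}.
Row 4, column 4: eliminating its row and column leaves {1, 2, 3}.
Enumerating the assignments across these blanks that avoid any row or column repeat gives 16 completions.

16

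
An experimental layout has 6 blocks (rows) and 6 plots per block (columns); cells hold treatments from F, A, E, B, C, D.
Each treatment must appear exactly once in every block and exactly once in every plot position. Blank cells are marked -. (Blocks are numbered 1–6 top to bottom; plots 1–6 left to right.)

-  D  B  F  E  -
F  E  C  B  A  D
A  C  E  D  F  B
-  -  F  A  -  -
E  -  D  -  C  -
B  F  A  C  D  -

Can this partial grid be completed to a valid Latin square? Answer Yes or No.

Block 5, plot 4: block 5 together with plot 4 already contain {F, A, E, B, C, D} — every symbol — so nothing can go there. The grid has no valid completion.

No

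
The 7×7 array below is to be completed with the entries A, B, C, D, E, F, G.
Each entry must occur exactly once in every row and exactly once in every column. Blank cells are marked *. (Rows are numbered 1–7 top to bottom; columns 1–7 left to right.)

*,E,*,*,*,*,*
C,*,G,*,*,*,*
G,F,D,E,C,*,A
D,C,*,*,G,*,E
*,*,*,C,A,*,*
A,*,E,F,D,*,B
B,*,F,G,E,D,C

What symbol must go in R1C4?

D

Row 1, column 1: row 1 has {E} and column 1 has {A, B, C, D, G}, leaving only F.
Row 1, column 5: row 1 has {E, F} and column 5 has {A, C, D, E, G}, leaving only B.
Row 2, column 5: row 2 has {C, G} and column 5 has {A, B, C, D, E, G}, leaving only F.
Row 2, column 7: row 2 has {C, F, G} and column 7 has {A, B, C, E}, leaving only D.
Row 1, column 7: row 1 has {B, E, F} and column 7 has {A, B, C, D, E}, leaving only G.
Row 3, column 6: row 3 has {A, C, D, E, F, G} and column 6 has {D}, leaving only B.
Row 5, column 1: row 5 has {A, C} and column 1 has {A, B, C, D, F, G}, leaving only E.
Row 5, column 3: row 5 has {A, C, E} and column 3 has {D, E, F, G}, leaving only B.
Row 4, column 3: row 4 has {C, D, E, G} and column 3 has {B, D, E, F, G}, leaving only A.
Row 1, column 3: row 1 has {B, E, F, G} and column 3 has {A, B, D, E, F, G}, leaving only C.
Row 1, column 6: row 1 has {B, C, E, F, G} and column 6 has {B, D}, leaving only A.
Row 1 already has {A, B, C, E, F, G} and column 4 already has {C, E, F, G}, so row 1, column 4 must be D.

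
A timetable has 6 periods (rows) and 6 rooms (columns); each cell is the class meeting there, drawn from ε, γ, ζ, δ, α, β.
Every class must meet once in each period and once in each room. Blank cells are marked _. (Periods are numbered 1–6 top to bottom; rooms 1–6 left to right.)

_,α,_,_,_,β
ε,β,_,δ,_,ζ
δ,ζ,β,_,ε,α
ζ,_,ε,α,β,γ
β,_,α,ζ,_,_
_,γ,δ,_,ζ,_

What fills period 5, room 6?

Period 1, room 1: period 1 has {α, β} and room 1 has {ε, ζ, δ, β}, leaving only γ.
Period 1, room 3: period 1 has {γ, α, β} and room 3 has {ε, δ, α, β}, leaving only ζ.
Period 1, room 4: period 1 has {γ, ζ, α, β} and room 4 has {ζ, δ, α}, leaving only ε.
Period 1, room 5: period 1 has {ε, γ, ζ, α, β} and room 5 has {ε, ζ, β}, leaving only δ.
Period 2, room 3: period 2 has {ε, ζ, δ, β} and room 3 has {ε, ζ, δ, α, β}, leaving only γ.
Period 2, room 5: period 2 has {ε, γ, ζ, δ, β} and room 5 has {ε, ζ, δ, β}, leaving only α.
Period 3, room 4: period 3 has {ε, ζ, δ, α, β} and room 4 has {ε, ζ, δ, α}, leaving only γ.
Period 4, room 2: period 4 has {ε, γ, ζ, α, β} and room 2 has {γ, ζ, α, β}, leaving only δ.
Period 5, room 2: period 5 has {ζ, α, β} and room 2 has {γ, ζ, δ, α, β}, leaving only ε.
Period 5 already has {ε, ζ, α, β} and room 6 already has {γ, ζ, α, β}, so period 5, room 6 must be δ.

δ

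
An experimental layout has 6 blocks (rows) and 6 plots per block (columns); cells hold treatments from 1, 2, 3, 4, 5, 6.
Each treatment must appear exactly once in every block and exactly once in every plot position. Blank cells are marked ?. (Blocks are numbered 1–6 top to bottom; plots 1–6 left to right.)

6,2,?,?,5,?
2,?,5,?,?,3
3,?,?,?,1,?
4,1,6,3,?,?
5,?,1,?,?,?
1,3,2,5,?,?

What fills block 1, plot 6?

1

Block 3, plot 3: block 3 has {1, 3} and plot 3 has {1, 2, 5, 6}, leaving only 4.
Block 1, plot 3: block 1 has {2, 5, 6} and plot 3 has {1, 2, 4, 5, 6}, leaving only 3.
Block 4, plot 5: block 4 has {1, 3, 4, 6} and plot 5 has {1, 5}, leaving only 2.
Block 4, plot 6: block 4 has {1, 2, 3, 4, 6} and plot 6 has {3}, leaving only 5.
Block 1, plot 6 is narrowed to {1, 4}.
If it were 4, then block 5, plot 6 would be left with no valid symbol.
So block 1, plot 6 must be 1.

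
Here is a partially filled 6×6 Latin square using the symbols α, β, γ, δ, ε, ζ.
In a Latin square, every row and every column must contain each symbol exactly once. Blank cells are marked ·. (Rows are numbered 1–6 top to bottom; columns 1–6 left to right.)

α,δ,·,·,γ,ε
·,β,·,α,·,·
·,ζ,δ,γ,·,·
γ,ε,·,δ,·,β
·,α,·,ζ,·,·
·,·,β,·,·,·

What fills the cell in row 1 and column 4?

Row 1 already has {α, γ, δ, ε} and column 4 already has {α, γ, δ, ζ}, so row 1, column 4 must be β.

β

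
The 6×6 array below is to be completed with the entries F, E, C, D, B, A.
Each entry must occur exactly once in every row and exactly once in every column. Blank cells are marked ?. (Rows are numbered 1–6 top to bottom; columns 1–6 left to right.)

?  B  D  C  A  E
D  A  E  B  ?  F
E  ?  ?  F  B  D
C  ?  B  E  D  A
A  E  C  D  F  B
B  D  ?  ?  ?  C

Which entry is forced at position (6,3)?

Row 1, column 1: row 1 has {E, C, D, B, A} and column 1 has {E, C, D, B, A}, leaving only F.
Row 2, column 5: row 2 has {F, E, D, B, A} and column 5 has {F, D, B, A}, leaving only C.
Row 3, column 2: row 3 has {F, E, D, B} and column 2 has {E, D, B, A}, leaving only C.
Row 3, column 3: row 3 has {F, E, C, D, B} and column 3 has {E, C, D, B}, leaving only A.
Row 6 already has {C, D, B} and column 3 already has {E, C, D, B, A}, so row 6, column 3 must be F.

F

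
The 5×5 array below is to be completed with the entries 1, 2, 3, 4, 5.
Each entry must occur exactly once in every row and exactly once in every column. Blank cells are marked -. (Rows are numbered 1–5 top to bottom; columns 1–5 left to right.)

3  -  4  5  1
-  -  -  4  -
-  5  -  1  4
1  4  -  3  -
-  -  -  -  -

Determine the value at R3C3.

Row 1, column 2: row 1 has {1, 3, 4, 5} and column 2 has {4, 5}, leaving only 2.
Row 3, column 1: row 3 has {1, 4, 5} and column 1 has {1, 3}, leaving only 2.
Row 3 already has {1, 2, 4, 5} and column 3 already has {4}, so row 3, column 3 must be 3.

3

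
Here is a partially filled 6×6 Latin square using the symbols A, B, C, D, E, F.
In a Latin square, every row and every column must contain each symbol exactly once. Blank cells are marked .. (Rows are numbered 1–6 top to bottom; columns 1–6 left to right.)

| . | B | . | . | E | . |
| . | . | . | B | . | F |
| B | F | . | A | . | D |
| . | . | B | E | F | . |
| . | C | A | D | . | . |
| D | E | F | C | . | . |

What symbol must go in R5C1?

Row 1, column 4: row 1 has {B, E} and column 4 has {A, B, C, D, E}, leaving only F.
Row 3, column 5: row 3 has {A, B, D, F} and column 5 has {E, F}, leaving only C.
Row 3, column 3: row 3 has {A, B, C, D, F} and column 3 has {A, B, F}, leaving only E.
Row 5, column 5: row 5 has {A, C, D} and column 5 has {C, E, F}, leaving only B.
Row 5, column 6: row 5 has {A, B, C, D} and column 6 has {D, F}, leaving only E.
Row 5 already has {A, B, C, D, E} and column 1 already has {B, D}, so row 5, column 1 must be F.

F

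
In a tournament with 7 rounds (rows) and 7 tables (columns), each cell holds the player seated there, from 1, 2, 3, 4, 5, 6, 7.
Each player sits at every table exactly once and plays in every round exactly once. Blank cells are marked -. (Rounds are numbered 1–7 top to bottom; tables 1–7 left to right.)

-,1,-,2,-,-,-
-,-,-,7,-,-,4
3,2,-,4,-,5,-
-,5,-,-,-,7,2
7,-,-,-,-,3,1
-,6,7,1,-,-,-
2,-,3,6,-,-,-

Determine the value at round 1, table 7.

7

Round 2, table 2: round 2 has {4, 7} and table 2 has {1, 2, 5, 6}, leaving only 3.
Round 4, table 4: round 4 has {2, 5, 7} and table 4 has {1, 2, 4, 6, 7}, leaving only 3.
Round 5, table 2: round 5 has {1, 3, 7} and table 2 has {1, 2, 3, 5, 6}, leaving only 4.
Round 5, table 4: round 5 has {1, 3, 4, 7} and table 4 has {1, 2, 3, 4, 6, 7}, leaving only 5.
Round 7, table 2: round 7 has {2, 3, 6} and table 2 has {1, 2, 3, 4, 5, 6}, leaving only 7.
Round 7, table 7: round 7 has {2, 3, 6, 7} and table 7 has {1, 2, 4}, leaving only 5.
Round 6, table 7: round 6 has {1, 6, 7} and table 7 has {1, 2, 4, 5}, leaving only 3.
Round 1, table 7 is narrowed to {6, 7}.
If it were 6, then round 1, table 3 would be left with no valid symbol.
So round 1, table 7 must be 7.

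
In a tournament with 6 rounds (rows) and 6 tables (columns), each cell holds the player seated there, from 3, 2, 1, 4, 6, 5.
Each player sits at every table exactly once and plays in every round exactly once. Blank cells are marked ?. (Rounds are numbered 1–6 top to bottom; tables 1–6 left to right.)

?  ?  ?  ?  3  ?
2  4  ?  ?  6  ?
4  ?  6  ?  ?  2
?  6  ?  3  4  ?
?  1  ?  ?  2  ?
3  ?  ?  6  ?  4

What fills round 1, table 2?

5

Round 1, table 2 is narrowed to {2, 5}.
If it were 2, then round 5, table 4 would be left with no valid symbol.
So round 1, table 2 must be 5.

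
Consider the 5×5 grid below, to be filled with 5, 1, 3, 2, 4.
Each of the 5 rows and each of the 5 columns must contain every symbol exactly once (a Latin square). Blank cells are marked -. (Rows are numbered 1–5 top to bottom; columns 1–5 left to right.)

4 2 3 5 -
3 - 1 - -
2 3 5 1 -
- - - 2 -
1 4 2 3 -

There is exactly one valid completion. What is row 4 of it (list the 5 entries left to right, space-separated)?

5 1 4 2 3

Row 4, column 1: row 4 has {2} and column 1 has {1, 3, 2, 4}, leaving only 5.
Row 4, column 2: row 4 has {5, 2} and column 2 has {3, 2, 4}, leaving only 1.
Row 4, column 3: row 4 has {5, 1, 2} and column 3 has {5, 1, 3, 2}, leaving only 4.
Row 4, column 5: row 4 has {5, 1, 2, 4} and column 5 has {}, leaving only 3.
So row 4 reads: 5 1 4 2 3.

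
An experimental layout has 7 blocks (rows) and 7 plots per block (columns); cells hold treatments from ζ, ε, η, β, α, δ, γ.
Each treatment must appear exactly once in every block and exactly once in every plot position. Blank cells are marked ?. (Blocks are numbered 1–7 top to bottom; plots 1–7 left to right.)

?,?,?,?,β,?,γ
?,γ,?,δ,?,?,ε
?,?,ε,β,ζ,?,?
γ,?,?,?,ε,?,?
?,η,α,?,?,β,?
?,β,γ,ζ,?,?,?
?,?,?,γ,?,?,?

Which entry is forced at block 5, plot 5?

γ

Block 5, plot 4: block 5 has {η, β, α} and plot 4 has {ζ, β, δ, γ}, leaving only ε.
Block 5, plot 5 is narrowed to {δ, γ}.
If it were δ, then block 5, plot 7 would be left with no valid symbol.
So block 5, plot 5 must be γ.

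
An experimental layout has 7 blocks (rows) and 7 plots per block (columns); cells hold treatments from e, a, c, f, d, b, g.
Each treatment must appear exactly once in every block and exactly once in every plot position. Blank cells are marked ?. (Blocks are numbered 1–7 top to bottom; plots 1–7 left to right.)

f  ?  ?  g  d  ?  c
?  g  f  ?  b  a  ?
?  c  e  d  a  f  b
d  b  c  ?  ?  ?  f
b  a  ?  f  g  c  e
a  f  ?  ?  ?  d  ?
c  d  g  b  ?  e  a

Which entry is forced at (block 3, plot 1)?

g

Block 3 already has {e, a, c, f, d, b} and plot 1 already has {a, c, f, d, b}, so block 3, plot 1 must be g.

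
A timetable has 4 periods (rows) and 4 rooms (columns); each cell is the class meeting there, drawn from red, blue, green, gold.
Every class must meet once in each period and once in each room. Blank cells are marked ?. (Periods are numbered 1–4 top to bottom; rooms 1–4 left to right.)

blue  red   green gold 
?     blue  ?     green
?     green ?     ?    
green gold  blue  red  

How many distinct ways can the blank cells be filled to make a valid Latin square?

Period 2, room 1: eliminating its period and room leaves {red, gold}.
Period 2, room 3: eliminating its period and room leaves {red, gold}.
Period 3, room 1: eliminating its period and room leaves {red, gold}.
Period 3, room 3: eliminating its period and room leaves {red, gold}.
Period 3, room 4: eliminating its period and room leaves {blue}.
Enumerating the assignments across these blanks that avoid any period or room repeat gives 2 completions.

2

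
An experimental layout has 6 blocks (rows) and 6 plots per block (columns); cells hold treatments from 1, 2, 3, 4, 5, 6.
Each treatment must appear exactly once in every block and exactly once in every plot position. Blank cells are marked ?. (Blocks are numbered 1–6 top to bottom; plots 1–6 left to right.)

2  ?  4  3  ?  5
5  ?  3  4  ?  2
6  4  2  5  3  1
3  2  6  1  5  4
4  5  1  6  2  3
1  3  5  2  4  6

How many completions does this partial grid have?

2

Block 1, plot 2: eliminating its block and plot leaves {1, 6}.
Block 1, plot 5: eliminating its block and plot leaves {1, 6}.
Block 2, plot 2: eliminating its block and plot leaves {1, 6}.
Block 2, plot 5: eliminating its block and plot leaves {1, 6}.
Enumerating the assignments across these blanks that avoid any block or plot repeat gives 2 completions.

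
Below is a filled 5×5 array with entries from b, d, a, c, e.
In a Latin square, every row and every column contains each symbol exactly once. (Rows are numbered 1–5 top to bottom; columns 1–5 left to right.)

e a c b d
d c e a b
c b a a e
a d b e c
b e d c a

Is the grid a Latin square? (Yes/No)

No

Column 4 contains a twice (at rows 2 and 3), so it is not a permutation.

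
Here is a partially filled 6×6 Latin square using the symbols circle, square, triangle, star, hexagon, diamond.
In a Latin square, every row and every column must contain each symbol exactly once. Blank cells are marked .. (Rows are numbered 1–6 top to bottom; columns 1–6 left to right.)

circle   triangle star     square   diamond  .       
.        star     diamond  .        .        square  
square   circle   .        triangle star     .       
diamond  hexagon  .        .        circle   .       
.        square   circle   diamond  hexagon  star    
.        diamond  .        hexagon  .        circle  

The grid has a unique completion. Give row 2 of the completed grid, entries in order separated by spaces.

hexagon star diamond circle triangle square

Row 2, column 4: row 2 has {square, star, diamond} and column 4 has {square, triangle, hexagon, diamond}, leaving only circle.
Row 2, column 5: row 2 has {circle, square, star, diamond} and column 5 has {circle, star, hexagon, diamond}, leaving only triangle.
Row 2, column 1: row 2 has {circle, square, triangle, star, diamond} and column 1 has {circle, square, diamond}, leaving only hexagon.
So row 2 reads: hexagon star diamond circle triangle square.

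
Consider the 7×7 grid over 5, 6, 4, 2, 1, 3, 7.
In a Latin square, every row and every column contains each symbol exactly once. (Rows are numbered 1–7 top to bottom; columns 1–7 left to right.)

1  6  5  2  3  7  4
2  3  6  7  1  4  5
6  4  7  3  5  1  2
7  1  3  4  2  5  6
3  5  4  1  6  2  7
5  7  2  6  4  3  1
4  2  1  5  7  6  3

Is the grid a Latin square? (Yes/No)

Yes

Each row is a permutation of the 7 symbols, and so is each column.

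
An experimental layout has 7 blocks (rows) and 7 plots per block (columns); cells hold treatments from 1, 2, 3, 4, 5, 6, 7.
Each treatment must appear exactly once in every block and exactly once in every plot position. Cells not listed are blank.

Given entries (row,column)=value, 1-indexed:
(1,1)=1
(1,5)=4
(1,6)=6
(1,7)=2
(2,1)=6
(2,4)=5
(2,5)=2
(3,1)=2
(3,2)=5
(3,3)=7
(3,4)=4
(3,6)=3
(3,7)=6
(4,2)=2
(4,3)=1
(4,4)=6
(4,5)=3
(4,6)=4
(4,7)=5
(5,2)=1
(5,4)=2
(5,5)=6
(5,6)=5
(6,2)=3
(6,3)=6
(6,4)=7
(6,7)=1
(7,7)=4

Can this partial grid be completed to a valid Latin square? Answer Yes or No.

Block 1, plot 2: block 1 has {1, 2, 4, 6} and plot 2 has {1, 2, 3, 5}, so it must be 7.
Block 1, plot 4: block 1 has {1, 2, 4, 6, 7} and plot 4 has {2, 4, 5, 6, 7}, so it must be 3.
Block 1, plot 3: block 1 has {1, 2, 3, 4, 6, 7} and plot 3 has {1, 6, 7}, so it must be 5.
Block 2, plot 2: block 2 has {2, 5, 6} and plot 2 has {1, 2, 3, 5, 7}, so it must be 4.
Block 2, plot 3: block 2 has {2, 4, 5, 6} and plot 3 has {1, 5, 6, 7}, so it must be 3.
Block 2, plot 7: block 2 has {2, 3, 4, 5, 6} and plot 7 has {1, 2, 4, 5, 6}, so it must be 7.
Block 2, plot 6: block 2 has {2, 3, 4, 5, 6, 7} and plot 6 has {3, 4, 5, 6}, so it must be 1.
Block 3, plot 5: block 3 has {2, 3, 4, 5, 6, 7} and plot 5 has {2, 3, 4, 6}, so it must be 1.
Block 4, plot 1: block 4 has {1, 2, 3, 4, 5, 6} and plot 1 has {1, 2, 6}, so it must be 7.
Block 5, plot 3: block 5 has {1, 2, 5, 6} and plot 3 has {1, 3, 5, 6, 7}, so it must be 4.
Block 5, plot 1: block 5 has {1, 2, 4, 5, 6} and plot 1 has {1, 2, 6, 7}, so it must be 3.
Now block 5, plot 7: block 5 together with plot 7 already contain {1, 2, 3, 4, 5, 6, 7} — every symbol — so nothing can go there. The grid has no valid completion.

No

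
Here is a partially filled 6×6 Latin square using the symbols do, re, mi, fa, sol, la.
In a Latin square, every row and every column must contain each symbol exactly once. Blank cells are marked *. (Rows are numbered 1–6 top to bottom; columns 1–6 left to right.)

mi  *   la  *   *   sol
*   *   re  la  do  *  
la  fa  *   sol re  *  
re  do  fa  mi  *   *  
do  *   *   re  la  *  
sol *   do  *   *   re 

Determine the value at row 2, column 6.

Row 1, column 2: row 1 has {mi, sol, la} and column 2 has {do, fa}, leaving only re.
Row 1, column 5: row 1 has {re, mi, sol, la} and column 5 has {do, re, la}, leaving only fa.
Row 1, column 4: row 1 has {re, mi, fa, sol, la} and column 4 has {re, mi, sol, la}, leaving only do.
Row 2, column 1: row 2 has {do, re, la} and column 1 has {do, re, mi, sol, la}, leaving only fa.
Row 2 already has {do, re, fa, la} and column 6 already has {re, sol}, so row 2, column 6 must be mi.

mi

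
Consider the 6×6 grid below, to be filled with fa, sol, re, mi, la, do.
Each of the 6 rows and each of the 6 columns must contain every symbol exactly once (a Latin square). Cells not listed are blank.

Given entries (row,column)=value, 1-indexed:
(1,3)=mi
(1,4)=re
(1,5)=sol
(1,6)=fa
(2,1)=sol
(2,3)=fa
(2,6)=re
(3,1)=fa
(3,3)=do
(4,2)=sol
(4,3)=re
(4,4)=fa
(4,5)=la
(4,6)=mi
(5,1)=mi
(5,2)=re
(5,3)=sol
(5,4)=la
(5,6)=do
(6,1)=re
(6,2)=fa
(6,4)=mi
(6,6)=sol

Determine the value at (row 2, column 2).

la

Row 2, column 4: row 2 has {fa, sol, re} and column 4 has {fa, re, mi, la}, leaving only do.
Row 2, column 5: row 2 has {fa, sol, re, do} and column 5 has {sol, la}, leaving only mi.
Row 2 already has {fa, sol, re, mi, do} and column 2 already has {fa, sol, re}, so row 2, column 2 must be la.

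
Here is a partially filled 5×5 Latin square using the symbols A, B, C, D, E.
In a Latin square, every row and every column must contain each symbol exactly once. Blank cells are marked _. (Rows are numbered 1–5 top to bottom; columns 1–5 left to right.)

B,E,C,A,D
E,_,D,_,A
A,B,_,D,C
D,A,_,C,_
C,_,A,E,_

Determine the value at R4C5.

Row 2, column 2: row 2 has {A, D, E} and column 2 has {A, B, E}, leaving only C.
Row 2, column 4: row 2 has {A, C, D, E} and column 4 has {A, C, D, E}, leaving only B.
Row 3, column 3: row 3 has {A, B, C, D} and column 3 has {A, C, D}, leaving only E.
Row 4, column 3: row 4 has {A, C, D} and column 3 has {A, C, D, E}, leaving only B.
Row 4 already has {A, B, C, D} and column 5 already has {A, C, D}, so row 4, column 5 must be E.

E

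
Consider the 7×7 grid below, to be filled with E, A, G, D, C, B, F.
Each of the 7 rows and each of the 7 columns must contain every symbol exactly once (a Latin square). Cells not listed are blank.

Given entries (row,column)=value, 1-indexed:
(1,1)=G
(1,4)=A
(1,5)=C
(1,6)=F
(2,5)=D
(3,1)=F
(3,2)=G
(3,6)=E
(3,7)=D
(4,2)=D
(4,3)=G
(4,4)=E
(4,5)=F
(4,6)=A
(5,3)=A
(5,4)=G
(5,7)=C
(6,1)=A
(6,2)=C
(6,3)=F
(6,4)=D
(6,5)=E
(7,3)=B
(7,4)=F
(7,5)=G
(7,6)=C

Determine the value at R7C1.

D

Row 3, column 3: row 3 has {E, G, D, F} and column 3 has {A, G, B, F}, leaving only C.
Row 2, column 3: row 2 has {D} and column 3 has {A, G, C, B, F}, leaving only E.
Row 1, column 3: row 1 has {A, G, C, F} and column 3 has {E, A, G, C, B, F}, leaving only D.
Row 3, column 4: row 3 has {E, G, D, C, F} and column 4 has {E, A, G, D, F}, leaving only B.
Row 2, column 4: row 2 has {E, D} and column 4 has {E, A, G, D, B, F}, leaving only C.
Row 2, column 1: row 2 has {E, D, C} and column 1 has {A, G, F}, leaving only B.
Row 2, column 6: row 2 has {E, D, C, B} and column 6 has {E, A, C, F}, leaving only G.
Row 3, column 5: row 3 has {E, G, D, C, B, F} and column 5 has {E, G, D, C, F}, leaving only A.
Row 4, column 1: row 4 has {E, A, G, D, F} and column 1 has {A, G, B, F}, leaving only C.
Row 4, column 7: row 4 has {E, A, G, D, C, F} and column 7 has {D, C}, leaving only B.
Row 1, column 7: row 1 has {A, G, D, C, F} and column 7 has {D, C, B}, leaving only E.
Row 1, column 2: row 1 has {E, A, G, D, C, F} and column 2 has {G, D, C}, leaving only B.
Row 5, column 5: row 5 has {A, G, C} and column 5 has {E, A, G, D, C, F}, leaving only B.
Row 5, column 6: row 5 has {A, G, C, B} and column 6 has {E, A, G, C, F}, leaving only D.
Row 5, column 1: row 5 has {A, G, D, C, B} and column 1 has {A, G, C, B, F}, leaving only E.
Row 7 already has {G, C, B, F} and column 1 already has {E, A, G, C, B, F}, so row 7, column 1 must be D.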